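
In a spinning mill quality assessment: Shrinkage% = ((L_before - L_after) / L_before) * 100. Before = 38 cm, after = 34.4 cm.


Formula: Shrinkage% = ((L_before - L_after) / L_before) * 100
Step 1: Shrinkage = 38 - 34.4 = 3.6 cm
Step 2: Shrinkage% = (3.6 / 38) * 100
Step 3: Shrinkage% = 0.094737 * 100 = 9.4737% ≈ 9.5%

9.5%


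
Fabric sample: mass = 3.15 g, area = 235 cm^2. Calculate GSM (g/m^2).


Formula: GSM = mass_g / area_m2
Step 1: Convert area: 235 cm^2 = 235 / 10000 = 0.0235 m^2
Step 2: GSM = 3.15 g / 0.0235 m^2 = 134.0 g/m^2

134.0 g/m^2


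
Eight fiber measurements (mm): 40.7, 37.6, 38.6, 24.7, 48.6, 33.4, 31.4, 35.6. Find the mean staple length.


Formula: Mean = sum of lengths / count
Sum = 40.7 + 37.6 + 38.6 + 24.7 + 48.6 + 33.4 + 31.4 + 35.6
Sum = 290.6 mm
Mean = 290.6 / 8 = 36.33 mm

36.33 mm


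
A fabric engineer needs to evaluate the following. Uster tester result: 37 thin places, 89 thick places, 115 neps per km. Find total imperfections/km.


Formula: Total = thin places + thick places + neps
Total = 37 + 89 + 115
Total = 241 imperfections/km

241 imperfections/km


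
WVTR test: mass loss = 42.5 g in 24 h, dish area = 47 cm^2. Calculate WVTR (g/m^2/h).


Formula: WVTR = mass_loss / (area * time)
Step 1: Convert area: 47 cm^2 = 0.0047 m^2
Step 2: WVTR = 42.5 g / (0.0047 m^2 * 24 h)
Step 3: WVTR = 42.5 / 0.1128 = 376.8 g/m^2/h

376.8 g/m^2/h


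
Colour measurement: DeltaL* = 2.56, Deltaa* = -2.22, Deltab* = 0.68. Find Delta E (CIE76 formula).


Formula: Delta E = sqrt(dL*^2 + da*^2 + db*^2)
Step 1: dL*^2 = 2.56^2 = 6.5536
Step 2: da*^2 = (-2.22)^2 = 4.9284
Step 3: db*^2 = 0.68^2 = 0.4624
Step 4: Sum = 6.5536 + 4.9284 + 0.4624 = 11.9444
Step 5: Delta E = sqrt(11.9444) = 3.46

3.46 Delta E


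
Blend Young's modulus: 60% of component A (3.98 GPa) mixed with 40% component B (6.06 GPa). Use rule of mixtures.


Formula: Blend property = (fraction_A * property_A) + (fraction_B * property_B)
Step 1: Contribution A = 60/100 * 3.98 GPa = 2.388 GPa
Step 2: Contribution B = 40/100 * 6.06 GPa = 2.424 GPa
Step 3: Blend Young's modulus = 2.388 + 2.424 = 4.812 GPa

4.812 GPa


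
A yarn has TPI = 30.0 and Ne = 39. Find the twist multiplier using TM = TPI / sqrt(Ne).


Formula: TM = TPI / sqrt(Ne)
Step 1: sqrt(Ne) = sqrt(39) = 6.245
Step 2: TM = 30.0 / 6.245 = 4.80

4.80 TM


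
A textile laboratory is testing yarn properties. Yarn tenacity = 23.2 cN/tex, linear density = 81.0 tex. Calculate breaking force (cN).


Formula: Breaking force = Tenacity * Linear density
F = 23.2 cN/tex * 81.0 tex
F = 1879.20 cN

1879.20 cN


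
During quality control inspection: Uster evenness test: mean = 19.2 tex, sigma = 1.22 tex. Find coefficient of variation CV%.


Formula: CV% = (standard deviation / mean) * 100
Step 1: Ratio = 1.22 / 19.2 = 0.063542
Step 2: CV% = 0.063542 * 100 = 6.3542% ≈ 6.4%

6.4%


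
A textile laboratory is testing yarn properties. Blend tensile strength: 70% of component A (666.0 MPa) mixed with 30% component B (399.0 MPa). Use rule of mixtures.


Formula: Blend property = (fraction_A * property_A) + (fraction_B * property_B)
Step 1: Contribution A = 70/100 * 666.0 MPa = 466.2 MPa
Step 2: Contribution B = 30/100 * 399.0 MPa = 119.7 MPa
Step 3: Blend tensile strength = 466.2 + 119.7 = 585.9 MPa

585.9 MPa


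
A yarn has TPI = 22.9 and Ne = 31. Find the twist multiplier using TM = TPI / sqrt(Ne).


Formula: TM = TPI / sqrt(Ne)
Step 1: sqrt(Ne) = sqrt(31) = 5.5678
Step 2: TM = 22.9 / 5.5678 = 4.11

4.11 TM


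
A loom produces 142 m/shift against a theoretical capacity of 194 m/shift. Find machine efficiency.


Formula: Efficiency% = (Actual output / Theoretical output) * 100
Efficiency% = (142 / 194) * 100
Efficiency% = 0.731959 * 100 = 73.1959% ≈ 73.2%

73.2%


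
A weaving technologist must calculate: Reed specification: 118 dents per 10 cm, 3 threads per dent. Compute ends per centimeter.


Formula: EPC = (dents per 10 cm * ends per dent) / 10
Step 1: Total ends per 10 cm = 118 * 3 = 354
Step 2: EPC = 354 / 10 = 35.4 ends/cm

35.4 ends/cm


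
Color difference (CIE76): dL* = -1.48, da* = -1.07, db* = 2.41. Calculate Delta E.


Formula: Delta E = sqrt(dL*^2 + da*^2 + db*^2)
Step 1: dL*^2 = (-1.48)^2 = 2.1904
Step 2: da*^2 = (-1.07)^2 = 1.1449
Step 3: db*^2 = 2.41^2 = 5.8081
Step 4: Sum = 2.1904 + 1.1449 + 5.8081 = 9.1434
Step 5: Delta E = sqrt(9.1434) = 3.02

3.02 Delta E


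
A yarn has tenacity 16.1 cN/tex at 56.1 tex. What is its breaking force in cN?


Formula: Breaking force = Tenacity * Linear density
F = 16.1 cN/tex * 56.1 tex
F = 903.21 cN

903.21 cN


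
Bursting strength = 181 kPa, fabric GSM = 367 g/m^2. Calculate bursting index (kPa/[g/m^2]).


Formula: Bursting Index = Bursting Strength / Fabric GSM
BI = 181 kPa / 367 g/m^2
BI = 0.493 kPa/(g/m^2)

0.493 kPa/(g/m^2)


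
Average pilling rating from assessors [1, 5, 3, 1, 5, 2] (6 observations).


Formula: Mean = sum / count
Sum = 1 + 5 + 3 + 1 + 5 + 2 = 17
Mean = 17 / 6 = 2.8

2.8


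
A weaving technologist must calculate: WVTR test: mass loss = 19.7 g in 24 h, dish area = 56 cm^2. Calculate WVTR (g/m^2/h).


Formula: WVTR = mass_loss / (area * time)
Step 1: Convert area: 56 cm^2 = 0.0056 m^2
Step 2: WVTR = 19.7 g / (0.0056 m^2 * 24 h)
Step 3: WVTR = 19.7 / 0.1344 = 146.6 g/m^2/h

146.6 g/m^2/h


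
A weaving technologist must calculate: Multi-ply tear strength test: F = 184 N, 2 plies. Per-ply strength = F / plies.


Formula: Per-ply strength = Total force / Number of plies
Per-ply = 184 N / 2
Per-ply = 92 N

92 N


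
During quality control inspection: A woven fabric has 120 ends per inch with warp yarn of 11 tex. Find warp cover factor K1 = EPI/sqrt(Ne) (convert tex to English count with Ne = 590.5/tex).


Formula: K1 = EPI / sqrt(Ne), with Ne = 590.5 / tex_warp
Step 1: Ne = 590.5 / 11 = 53.682
Step 2: sqrt(Ne) = sqrt(53.682) = 7.3268
Step 3: K1 = 120 / 7.3268 = 16.4

16.4


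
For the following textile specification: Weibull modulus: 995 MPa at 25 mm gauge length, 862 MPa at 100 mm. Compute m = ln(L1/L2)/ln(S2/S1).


Formula: m = ln(L1/L2) / ln(S2/S1)
Step 1: ln(L1/L2) = ln(25/100) = -1.38629
Step 2: S2/S1 = 862/995 = 0.86633
Step 3: ln(S2/S1) = ln(0.86633) = -0.14349
Step 4: m = -1.38629 / -0.14349 = 9.66

9.66 (Weibull m)


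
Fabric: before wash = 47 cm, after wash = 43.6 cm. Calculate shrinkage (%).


Formula: Shrinkage% = ((L_before - L_after) / L_before) * 100
Step 1: Shrinkage = 47 - 43.6 = 3.4 cm
Step 2: Shrinkage% = (3.4 / 47) * 100
Step 3: Shrinkage% = 0.07234 * 100 = 7.234% ≈ 7.2%

7.2%


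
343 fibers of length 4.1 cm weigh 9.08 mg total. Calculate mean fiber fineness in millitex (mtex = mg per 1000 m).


Formula: fineness (mtex) = mass (mg) / total length (km) = (mass_mg / total_length_m) * 1000
Step 1: Convert fiber length: 4.1 cm = 0.041 m
Step 2: Total fiber length = 343 * 0.041 = 14.063 m
Step 3: Linear density = 9.08 mg / 14.063 m = 0.6457 mg/m
Step 4: fineness = 0.6457 * 1000 = 645.7 mtex

645.7 mtex


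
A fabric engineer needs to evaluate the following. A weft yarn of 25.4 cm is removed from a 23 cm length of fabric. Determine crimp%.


Formula: Crimp% = ((L_yarn - L_fabric) / L_fabric) * 100
Step 1: Extension = 25.4 - 23 = 2.4 cm
Step 2: Crimp% = (2.4 / 23) * 100
Step 3: Crimp% = 0.104348 * 100 = 10.4348% ≈ 10.4%

10.4%


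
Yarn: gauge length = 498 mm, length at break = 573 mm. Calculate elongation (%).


Formula: Elongation (%) = ((L_break - L0) / L0) * 100
Step 1: Extension = 573 - 498 = 75 mm
Step 2: Elongation = (75 / 498) * 100
Step 3: Elongation = 0.150602 * 100 = 15.0602% ≈ 15.1%

15.1%


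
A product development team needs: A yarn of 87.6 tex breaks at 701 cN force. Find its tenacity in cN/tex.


Formula: Tenacity = Breaking force / Linear density
Tenacity = 701 cN / 87.6 tex
Tenacity = 8.00 cN/tex

8.00 cN/tex


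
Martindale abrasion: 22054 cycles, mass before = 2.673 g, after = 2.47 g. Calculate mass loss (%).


Formula: Mass loss% = ((m_before - m_after) / m_before) * 100
Step 1: Mass loss = 2.673 - 2.47 = 0.203 g
Step 2: Ratio = 0.203 / 2.673 = 0.0759446
Step 3: Mass loss% = 0.0759446 * 100 = 7.59446% ≈ 7.59%

7.59%


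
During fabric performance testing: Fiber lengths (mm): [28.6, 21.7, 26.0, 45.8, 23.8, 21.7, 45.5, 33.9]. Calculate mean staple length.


Formula: Mean = sum of lengths / count
Sum = 28.6 + 21.7 + 26.0 + 45.8 + 23.8 + 21.7 + 45.5 + 33.9
Sum = 247.0 mm
Mean = 247.0 / 8 = 30.88 mm

30.88 mm


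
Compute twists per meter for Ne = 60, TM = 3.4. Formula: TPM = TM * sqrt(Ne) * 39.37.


Formula: TPM = TM * sqrt(Ne) * 39.37
Step 1: sqrt(Ne) = sqrt(60) = 7.746
Step 2: TM * sqrt(Ne) = 3.4 * 7.746 = 26.3364
Step 3: TPM = 26.3364 * 39.37 = 1037 twists/m

1037 twists/m


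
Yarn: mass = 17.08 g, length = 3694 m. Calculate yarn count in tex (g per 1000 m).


Formula: Tex = (mass_g / length_m) * 1000
Substituting: Tex = (17.08 / 3694) * 1000
Intermediate: 17.08 / 3694 = 0.00462371 g/m
Tex = 0.00462371 * 1000 = 4.62 tex

4.62 tex


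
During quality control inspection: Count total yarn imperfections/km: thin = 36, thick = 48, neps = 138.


Formula: Total = thin places + thick places + neps
Total = 36 + 48 + 138
Total = 222 imperfections/km

222 imperfections/km


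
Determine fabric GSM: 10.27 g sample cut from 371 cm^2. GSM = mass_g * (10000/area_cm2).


Formula: GSM = mass_g / area_m2
Step 1: Convert area: 371 cm^2 = 371 / 10000 = 0.0371 m^2
Step 2: GSM = 10.27 g / 0.0371 m^2 = 276.8 g/m^2

276.8 g/m^2


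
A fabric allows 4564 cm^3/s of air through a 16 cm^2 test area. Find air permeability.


Formula: Air Permeability = Airflow / Test Area
AP = 4564 cm^3/s / 16 cm^2
AP = 285.3 cm^3/s/cm^2

285.3 cm^3/s/cm^2


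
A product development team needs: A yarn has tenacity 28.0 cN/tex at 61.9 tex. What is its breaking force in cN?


Formula: Breaking force = Tenacity * Linear density
F = 28.0 cN/tex * 61.9 tex
F = 1733.20 cN

1733.20 cN


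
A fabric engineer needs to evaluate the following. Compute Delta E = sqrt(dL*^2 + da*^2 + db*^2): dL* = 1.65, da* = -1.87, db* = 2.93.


Formula: Delta E = sqrt(dL*^2 + da*^2 + db*^2)
Step 1: dL*^2 = 1.65^2 = 2.7225
Step 2: da*^2 = (-1.87)^2 = 3.4969
Step 3: db*^2 = 2.93^2 = 8.5849
Step 4: Sum = 2.7225 + 3.4969 + 8.5849 = 14.8043
Step 5: Delta E = sqrt(14.8043) = 3.85

3.85 Delta E


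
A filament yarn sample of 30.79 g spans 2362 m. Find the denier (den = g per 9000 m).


Formula: den = (mass_g / length_m) * 9000
Substituting: den = (30.79 / 2362) * 9000
Intermediate: 30.79 / 2362 = 0.01303556 g/m
den = 0.01303556 * 9000 = 117.3 denier

117.3 denier


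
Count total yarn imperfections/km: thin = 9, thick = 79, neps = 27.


Formula: Total = thin places + thick places + neps
Total = 9 + 79 + 27
Total = 115 imperfections/km

115 imperfections/km


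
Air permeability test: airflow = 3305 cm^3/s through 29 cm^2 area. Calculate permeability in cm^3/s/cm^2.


Formula: Air Permeability = Airflow / Test Area
AP = 3305 cm^3/s / 29 cm^2
AP = 114.0 cm^3/s/cm^2

114.0 cm^3/s/cm^2


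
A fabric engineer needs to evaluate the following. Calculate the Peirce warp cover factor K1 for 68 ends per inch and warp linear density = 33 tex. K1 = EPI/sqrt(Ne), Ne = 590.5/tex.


Formula: K1 = EPI / sqrt(Ne), with Ne = 590.5 / tex_warp
Step 1: Ne = 590.5 / 33 = 17.894
Step 2: sqrt(Ne) = sqrt(17.894) = 4.2301
Step 3: K1 = 68 / 4.2301 = 16.1

16.1


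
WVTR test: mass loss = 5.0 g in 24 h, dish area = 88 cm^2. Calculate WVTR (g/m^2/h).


Formula: WVTR = mass_loss / (area * time)
Step 1: Convert area: 88 cm^2 = 0.0088 m^2
Step 2: WVTR = 5.0 g / (0.0088 m^2 * 24 h)
Step 3: WVTR = 5.0 / 0.2112 = 23.7 g/m^2/h

23.7 g/m^2/h


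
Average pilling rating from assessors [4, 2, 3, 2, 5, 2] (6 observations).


Formula: Mean = sum / count
Sum = 4 + 2 + 3 + 2 + 5 + 2 = 18
Mean = 18 / 6 = 3.0

3.0


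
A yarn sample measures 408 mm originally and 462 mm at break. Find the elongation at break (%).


Formula: Elongation (%) = ((L_break - L0) / L0) * 100
Step 1: Extension = 462 - 408 = 54 mm
Step 2: Elongation = (54 / 408) * 100
Step 3: Elongation = 0.132353 * 100 = 13.2353% ≈ 13.2%

13.2%


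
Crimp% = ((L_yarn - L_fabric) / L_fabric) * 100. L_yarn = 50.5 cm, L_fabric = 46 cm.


Formula: Crimp% = ((L_yarn - L_fabric) / L_fabric) * 100
Step 1: Extension = 50.5 - 46 = 4.5 cm
Step 2: Crimp% = (4.5 / 46) * 100
Step 3: Crimp% = 0.097826 * 100 = 9.7826% ≈ 9.8%

9.8%


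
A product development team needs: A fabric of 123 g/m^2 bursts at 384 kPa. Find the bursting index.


Formula: Bursting Index = Bursting Strength / Fabric GSM
BI = 384 kPa / 123 g/m^2
BI = 3.122 kPa/(g/m^2)

3.122 kPa/(g/m^2)


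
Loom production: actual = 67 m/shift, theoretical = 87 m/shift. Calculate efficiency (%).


Formula: Efficiency% = (Actual output / Theoretical output) * 100
Efficiency% = (67 / 87) * 100
Efficiency% = 0.770115 * 100 = 77.0115% ≈ 77.0%

77.0%


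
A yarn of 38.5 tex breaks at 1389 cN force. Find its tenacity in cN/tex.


Formula: Tenacity = Breaking force / Linear density
Tenacity = 1389 cN / 38.5 tex
Tenacity = 36.08 cN/tex

36.08 cN/tex


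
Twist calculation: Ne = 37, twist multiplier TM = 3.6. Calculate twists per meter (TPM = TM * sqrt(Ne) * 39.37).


Formula: TPM = TM * sqrt(Ne) * 39.37
Step 1: sqrt(Ne) = sqrt(37) = 6.0828
Step 2: TM * sqrt(Ne) = 3.6 * 6.0828 = 21.8981
Step 3: TPM = 21.8981 * 39.37 = 862 twists/m

862 twists/m


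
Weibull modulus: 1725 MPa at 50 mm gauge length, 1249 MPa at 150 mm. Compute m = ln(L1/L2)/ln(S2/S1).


Formula: m = ln(L1/L2) / ln(S2/S1)
Step 1: ln(L1/L2) = ln(50/150) = -1.09861
Step 2: S2/S1 = 1249/1725 = 0.72406
Step 3: ln(S2/S1) = ln(0.72406) = -0.32288
Step 4: m = -1.09861 / -0.32288 = 3.40

3.40 (Weibull m)


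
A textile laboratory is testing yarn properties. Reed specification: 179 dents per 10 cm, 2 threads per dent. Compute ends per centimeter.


Formula: EPC = (dents per 10 cm * ends per dent) / 10
Step 1: Total ends per 10 cm = 179 * 2 = 358
Step 2: EPC = 358 / 10 = 35.8 ends/cm

35.8 ends/cm


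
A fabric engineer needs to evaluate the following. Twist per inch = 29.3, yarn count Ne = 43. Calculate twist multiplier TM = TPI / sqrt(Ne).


Formula: TM = TPI / sqrt(Ne)
Step 1: sqrt(Ne) = sqrt(43) = 6.5574
Step 2: TM = 29.3 / 6.5574 = 4.47

4.47 TM


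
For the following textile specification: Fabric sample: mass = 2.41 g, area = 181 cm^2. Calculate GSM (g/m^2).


Formula: GSM = mass_g / area_m2
Step 1: Convert area: 181 cm^2 = 181 / 10000 = 0.0181 m^2
Step 2: GSM = 2.41 g / 0.0181 m^2 = 133.1 g/m^2

133.1 g/m^2


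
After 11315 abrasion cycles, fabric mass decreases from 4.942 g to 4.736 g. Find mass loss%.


Formula: Mass loss% = ((m_before - m_after) / m_before) * 100
Step 1: Mass loss = 4.942 - 4.736 = 0.206 g
Step 2: Ratio = 0.206 / 4.942 = 0.0416835
Step 3: Mass loss% = 0.0416835 * 100 = 4.16835% ≈ 4.17%

4.17%


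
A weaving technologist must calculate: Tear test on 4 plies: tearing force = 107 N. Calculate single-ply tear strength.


Formula: Per-ply strength = Total force / Number of plies
Per-ply = 107 N / 4
Per-ply = 26.75 N

26.75 N


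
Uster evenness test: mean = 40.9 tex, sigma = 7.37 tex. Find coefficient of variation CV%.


Formula: CV% = (standard deviation / mean) * 100
Step 1: Ratio = 7.37 / 40.9 = 0.180196
Step 2: CV% = 0.180196 * 100 = 18.0196% ≈ 18.0%

18.0%


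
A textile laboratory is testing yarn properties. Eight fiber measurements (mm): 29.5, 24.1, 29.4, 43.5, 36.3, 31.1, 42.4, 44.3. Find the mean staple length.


Formula: Mean = sum of lengths / count
Sum = 29.5 + 24.1 + 29.4 + 43.5 + 36.3 + 31.1 + 42.4 + 44.3
Sum = 280.6 mm
Mean = 280.6 / 8 = 35.08 mm

35.08 mm


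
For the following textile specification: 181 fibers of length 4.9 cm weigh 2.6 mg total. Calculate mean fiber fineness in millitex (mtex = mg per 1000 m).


Formula: fineness (mtex) = mass (mg) / total length (km) = (mass_mg / total_length_m) * 1000
Step 1: Convert fiber length: 4.9 cm = 0.049 m
Step 2: Total fiber length = 181 * 0.049 = 8.869 m
Step 3: Linear density = 2.6 mg / 8.869 m = 0.2932 mg/m
Step 4: fineness = 0.2932 * 1000 = 293.2 mtex

293.2 mtex


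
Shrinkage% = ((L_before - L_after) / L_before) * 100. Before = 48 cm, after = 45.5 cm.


Formula: Shrinkage% = ((L_before - L_after) / L_before) * 100
Step 1: Shrinkage = 48 - 45.5 = 2.5 cm
Step 2: Shrinkage% = (2.5 / 48) * 100
Step 3: Shrinkage% = 0.052083 * 100 = 5.2083% ≈ 5.2%

5.2%


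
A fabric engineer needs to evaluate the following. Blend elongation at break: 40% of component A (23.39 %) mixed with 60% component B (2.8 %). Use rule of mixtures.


Formula: Blend property = (fraction_A * property_A) + (fraction_B * property_B)
Step 1: Contribution A = 40/100 * 23.39 % = 9.356 %
Step 2: Contribution B = 60/100 * 2.8 % = 1.68 %
Step 3: Blend elongation at break = 9.356 + 1.68 = 11.036 %

11.036 %


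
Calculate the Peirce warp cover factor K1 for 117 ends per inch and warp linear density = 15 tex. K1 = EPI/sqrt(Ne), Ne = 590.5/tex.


Formula: K1 = EPI / sqrt(Ne), with Ne = 590.5 / tex_warp
Step 1: Ne = 590.5 / 15 = 39.367
Step 2: sqrt(Ne) = sqrt(39.367) = 6.2743
Step 3: K1 = 117 / 6.2743 = 18.6

18.6


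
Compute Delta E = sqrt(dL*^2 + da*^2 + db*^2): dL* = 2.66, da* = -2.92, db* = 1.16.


Formula: Delta E = sqrt(dL*^2 + da*^2 + db*^2)
Step 1: dL*^2 = 2.66^2 = 7.0756
Step 2: da*^2 = (-2.92)^2 = 8.5264
Step 3: db*^2 = 1.16^2 = 1.3456
Step 4: Sum = 7.0756 + 8.5264 + 1.3456 = 16.9476
Step 5: Delta E = sqrt(16.9476) = 4.12

4.12 Delta E


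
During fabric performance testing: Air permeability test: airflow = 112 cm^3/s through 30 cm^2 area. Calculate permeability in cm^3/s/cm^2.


Formula: Air Permeability = Airflow / Test Area
AP = 112 cm^3/s / 30 cm^2
AP = 3.7 cm^3/s/cm^2

3.7 cm^3/s/cm^2


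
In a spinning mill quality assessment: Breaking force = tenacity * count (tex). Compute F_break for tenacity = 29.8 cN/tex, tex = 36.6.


Formula: Breaking force = Tenacity * Linear density
F = 29.8 cN/tex * 36.6 tex
F = 1090.68 cN

1090.68 cN


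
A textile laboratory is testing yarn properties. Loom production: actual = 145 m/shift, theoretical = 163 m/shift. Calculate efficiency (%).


Formula: Efficiency% = (Actual output / Theoretical output) * 100
Efficiency% = (145 / 163) * 100
Efficiency% = 0.889571 * 100 = 88.9571% ≈ 89.0%

89.0%


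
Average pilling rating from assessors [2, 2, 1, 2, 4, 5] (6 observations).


Formula: Mean = sum / count
Sum = 2 + 2 + 1 + 2 + 4 + 5 = 16
Mean = 16 / 6 = 2.7

2.7


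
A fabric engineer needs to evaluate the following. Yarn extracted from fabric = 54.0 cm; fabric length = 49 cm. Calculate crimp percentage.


Formula: Crimp% = ((L_yarn - L_fabric) / L_fabric) * 100
Step 1: Extension = 54.0 - 49 = 5.0 cm
Step 2: Crimp% = (5.0 / 49) * 100
Step 3: Crimp% = 0.102041 * 100 = 10.2041% ≈ 10.2%

10.2%


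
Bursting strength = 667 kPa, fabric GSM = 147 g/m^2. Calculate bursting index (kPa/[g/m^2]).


Formula: Bursting Index = Bursting Strength / Fabric GSM
BI = 667 kPa / 147 g/m^2
BI = 4.537 kPa/(g/m^2)

4.537 kPa/(g/m^2)


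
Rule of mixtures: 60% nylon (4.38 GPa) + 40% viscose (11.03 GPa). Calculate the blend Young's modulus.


Formula: Blend property = (fraction_A * property_A) + (fraction_B * property_B)
Step 1: Contribution A = 60/100 * 4.38 GPa = 2.628 GPa
Step 2: Contribution B = 40/100 * 11.03 GPa = 4.412 GPa
Step 3: Blend Young's modulus = 2.628 + 4.412 = 7.04 GPa

7.04 GPa


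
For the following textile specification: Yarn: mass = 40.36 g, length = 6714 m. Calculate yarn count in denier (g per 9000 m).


Formula: den = (mass_g / length_m) * 9000
Substituting: den = (40.36 / 6714) * 9000
Intermediate: 40.36 / 6714 = 0.00601132 g/m
den = 0.00601132 * 9000 = 54.1 denier

54.1 denier


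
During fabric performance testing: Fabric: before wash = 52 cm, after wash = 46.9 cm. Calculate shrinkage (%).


Formula: Shrinkage% = ((L_before - L_after) / L_before) * 100
Step 1: Shrinkage = 52 - 46.9 = 5.1 cm
Step 2: Shrinkage% = (5.1 / 52) * 100
Step 3: Shrinkage% = 0.098077 * 100 = 9.8077% ≈ 9.8%

9.8%


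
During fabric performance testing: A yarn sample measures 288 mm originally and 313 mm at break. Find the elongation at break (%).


Formula: Elongation (%) = ((L_break - L0) / L0) * 100
Step 1: Extension = 313 - 288 = 25 mm
Step 2: Elongation = (25 / 288) * 100
Step 3: Elongation = 0.086806 * 100 = 8.6806% ≈ 8.7%

8.7%


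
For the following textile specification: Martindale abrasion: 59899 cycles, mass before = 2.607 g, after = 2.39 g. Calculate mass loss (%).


Formula: Mass loss% = ((m_before - m_after) / m_before) * 100
Step 1: Mass loss = 2.607 - 2.39 = 0.217 g
Step 2: Ratio = 0.217 / 2.607 = 0.0832374
Step 3: Mass loss% = 0.0832374 * 100 = 8.32374% ≈ 8.32%

8.32%


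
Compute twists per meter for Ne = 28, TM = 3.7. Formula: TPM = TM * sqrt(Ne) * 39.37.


Formula: TPM = TM * sqrt(Ne) * 39.37
Step 1: sqrt(Ne) = sqrt(28) = 5.2915
Step 2: TM * sqrt(Ne) = 3.7 * 5.2915 = 19.5786
Step 3: TPM = 19.5786 * 39.37 = 771 twists/m

771 twists/m


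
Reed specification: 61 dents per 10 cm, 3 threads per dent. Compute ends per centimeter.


Formula: EPC = (dents per 10 cm * ends per dent) / 10
Step 1: Total ends per 10 cm = 61 * 3 = 183
Step 2: EPC = 183 / 10 = 18.3 ends/cm

18.3 ends/cm


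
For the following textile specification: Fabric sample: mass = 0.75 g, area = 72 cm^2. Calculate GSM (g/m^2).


Formula: GSM = mass_g / area_m2
Step 1: Convert area: 72 cm^2 = 72 / 10000 = 0.0072 m^2
Step 2: GSM = 0.75 g / 0.0072 m^2 = 104.2 g/m^2

104.2 g/m^2


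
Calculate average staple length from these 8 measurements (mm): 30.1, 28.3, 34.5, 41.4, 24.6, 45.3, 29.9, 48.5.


Formula: Mean = sum of lengths / count
Sum = 30.1 + 28.3 + 34.5 + 41.4 + 24.6 + 45.3 + 29.9 + 48.5
Sum = 282.6 mm
Mean = 282.6 / 8 = 35.33 mm

35.33 mm


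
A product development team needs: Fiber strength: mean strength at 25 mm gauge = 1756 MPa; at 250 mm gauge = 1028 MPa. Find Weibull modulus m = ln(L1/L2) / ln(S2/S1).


Formula: m = ln(L1/L2) / ln(S2/S1)
Step 1: ln(L1/L2) = ln(25/250) = -2.30259
Step 2: S2/S1 = 1028/1756 = 0.58542
Step 3: ln(S2/S1) = ln(0.58542) = -0.53543
Step 4: m = -2.30259 / -0.53543 = 4.30

4.30 (Weibull m)


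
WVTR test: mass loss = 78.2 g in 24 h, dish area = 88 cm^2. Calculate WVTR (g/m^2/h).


Formula: WVTR = mass_loss / (area * time)
Step 1: Convert area: 88 cm^2 = 0.0088 m^2
Step 2: WVTR = 78.2 g / (0.0088 m^2 * 24 h)
Step 3: WVTR = 78.2 / 0.2112 = 370.3 g/m^2/h

370.3 g/m^2/h


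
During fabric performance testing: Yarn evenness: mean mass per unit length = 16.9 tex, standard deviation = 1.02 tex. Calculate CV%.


Formula: CV% = (standard deviation / mean) * 100
Step 1: Ratio = 1.02 / 16.9 = 0.060355
Step 2: CV% = 0.060355 * 100 = 6.0355% ≈ 6.0%

6.0%


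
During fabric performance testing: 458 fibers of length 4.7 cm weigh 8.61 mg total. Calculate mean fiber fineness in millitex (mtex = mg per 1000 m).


Formula: fineness (mtex) = mass (mg) / total length (km) = (mass_mg / total_length_m) * 1000
Step 1: Convert fiber length: 4.7 cm = 0.047 m
Step 2: Total fiber length = 458 * 0.047 = 21.526 m
Step 3: Linear density = 8.61 mg / 21.526 m = 0.4000 mg/m
Step 4: fineness = 0.4000 * 1000 = 400.0 mtex

400.0 mtex


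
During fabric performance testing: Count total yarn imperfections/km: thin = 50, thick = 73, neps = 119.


Formula: Total = thin places + thick places + neps
Total = 50 + 73 + 119
Total = 242 imperfections/km

242 imperfections/km


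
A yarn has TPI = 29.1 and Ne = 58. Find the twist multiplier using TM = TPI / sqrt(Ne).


Formula: TM = TPI / sqrt(Ne)
Step 1: sqrt(Ne) = sqrt(58) = 7.6158
Step 2: TM = 29.1 / 7.6158 = 3.82

3.82 TM


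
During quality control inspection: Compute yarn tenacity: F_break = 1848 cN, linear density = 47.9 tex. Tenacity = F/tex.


Formula: Tenacity = Breaking force / Linear density
Tenacity = 1848 cN / 47.9 tex
Tenacity = 38.58 cN/tex

38.58 cN/tex


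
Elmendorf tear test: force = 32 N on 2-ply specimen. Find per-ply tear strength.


Formula: Per-ply strength = Total force / Number of plies
Per-ply = 32 N / 2
Per-ply = 16 N

16 N


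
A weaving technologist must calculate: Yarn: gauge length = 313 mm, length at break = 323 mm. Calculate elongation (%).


Formula: Elongation (%) = ((L_break - L0) / L0) * 100
Step 1: Extension = 323 - 313 = 10 mm
Step 2: Elongation = (10 / 313) * 100
Step 3: Elongation = 0.031949 * 100 = 3.1949% ≈ 3.2%

3.2%


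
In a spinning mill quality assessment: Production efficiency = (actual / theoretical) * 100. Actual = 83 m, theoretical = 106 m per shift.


Formula: Efficiency% = (Actual output / Theoretical output) * 100
Efficiency% = (83 / 106) * 100
Efficiency% = 0.783019 * 100 = 78.3019% ≈ 78.3%

78.3%


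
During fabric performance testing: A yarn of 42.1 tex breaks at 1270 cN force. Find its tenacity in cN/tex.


Formula: Tenacity = Breaking force / Linear density
Tenacity = 1270 cN / 42.1 tex
Tenacity = 30.17 cN/tex

30.17 cN/tex


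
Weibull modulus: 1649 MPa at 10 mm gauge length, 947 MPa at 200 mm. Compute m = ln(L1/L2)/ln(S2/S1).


Formula: m = ln(L1/L2) / ln(S2/S1)
Step 1: ln(L1/L2) = ln(10/200) = -2.99573
Step 2: S2/S1 = 947/1649 = 0.57429
Step 3: ln(S2/S1) = ln(0.57429) = -0.55462
Step 4: m = -2.99573 / -0.55462 = 5.40

5.40 (Weibull m)


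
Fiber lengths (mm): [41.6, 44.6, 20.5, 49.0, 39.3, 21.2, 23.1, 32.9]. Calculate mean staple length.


Formula: Mean = sum of lengths / count
Sum = 41.6 + 44.6 + 20.5 + 49.0 + 39.3 + 21.2 + 23.1 + 32.9
Sum = 272.2 mm
Mean = 272.2 / 8 = 34.03 mm

34.03 mm


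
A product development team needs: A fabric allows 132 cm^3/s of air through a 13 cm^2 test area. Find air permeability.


Formula: Air Permeability = Airflow / Test Area
AP = 132 cm^3/s / 13 cm^2
AP = 10.2 cm^3/s/cm^2

10.2 cm^3/s/cm^2


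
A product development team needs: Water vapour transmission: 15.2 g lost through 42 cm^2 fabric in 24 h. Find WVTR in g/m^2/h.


Formula: WVTR = mass_loss / (area * time)
Step 1: Convert area: 42 cm^2 = 0.0042 m^2
Step 2: WVTR = 15.2 g / (0.0042 m^2 * 24 h)
Step 3: WVTR = 15.2 / 0.1008 = 150.8 g/m^2/h

150.8 g/m^2/h


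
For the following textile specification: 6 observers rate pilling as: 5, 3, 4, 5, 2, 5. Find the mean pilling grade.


Formula: Mean = sum / count
Sum = 5 + 3 + 4 + 5 + 2 + 5 = 24
Mean = 24 / 6 = 4.0

4.0


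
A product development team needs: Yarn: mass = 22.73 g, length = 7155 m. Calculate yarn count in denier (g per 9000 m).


Formula: den = (mass_g / length_m) * 9000
Substituting: den = (22.73 / 7155) * 9000
Intermediate: 22.73 / 7155 = 0.0031768 g/m
den = 0.0031768 * 9000 = 28.6 denier

28.6 denier


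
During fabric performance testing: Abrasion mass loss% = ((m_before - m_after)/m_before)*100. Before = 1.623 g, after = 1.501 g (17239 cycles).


Formula: Mass loss% = ((m_before - m_after) / m_before) * 100
Step 1: Mass loss = 1.623 - 1.501 = 0.122 g
Step 2: Ratio = 0.122 / 1.623 = 0.0751694
Step 3: Mass loss% = 0.0751694 * 100 = 7.51694% ≈ 7.52%

7.52%


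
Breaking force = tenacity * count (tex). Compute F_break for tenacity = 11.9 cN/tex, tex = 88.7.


Formula: Breaking force = Tenacity * Linear density
F = 11.9 cN/tex * 88.7 tex
F = 1055.53 cN

1055.53 cN


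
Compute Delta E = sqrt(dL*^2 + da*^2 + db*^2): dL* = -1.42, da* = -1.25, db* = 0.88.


Formula: Delta E = sqrt(dL*^2 + da*^2 + db*^2)
Step 1: dL*^2 = (-1.42)^2 = 2.0164
Step 2: da*^2 = (-1.25)^2 = 1.5625
Step 3: db*^2 = 0.88^2 = 0.7744
Step 4: Sum = 2.0164 + 1.5625 + 0.7744 = 4.3533
Step 5: Delta E = sqrt(4.3533) = 2.09

2.09 Delta E


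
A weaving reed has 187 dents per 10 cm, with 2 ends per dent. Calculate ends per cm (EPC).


Formula: EPC = (dents per 10 cm * ends per dent) / 10
Step 1: Total ends per 10 cm = 187 * 2 = 374
Step 2: EPC = 374 / 10 = 37.4 ends/cm

37.4 ends/cm


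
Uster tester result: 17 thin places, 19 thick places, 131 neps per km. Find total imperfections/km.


Formula: Total = thin places + thick places + neps
Total = 17 + 19 + 131
Total = 167 imperfections/km

167 imperfections/km


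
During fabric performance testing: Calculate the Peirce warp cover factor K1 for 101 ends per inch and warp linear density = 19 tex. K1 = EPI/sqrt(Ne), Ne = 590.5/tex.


Formula: K1 = EPI / sqrt(Ne), with Ne = 590.5 / tex_warp
Step 1: Ne = 590.5 / 19 = 31.079
Step 2: sqrt(Ne) = sqrt(31.079) = 5.5749
Step 3: K1 = 101 / 5.5749 = 18.1

18.1


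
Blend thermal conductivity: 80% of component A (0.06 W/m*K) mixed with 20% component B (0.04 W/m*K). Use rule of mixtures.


Formula: Blend property = (fraction_A * property_A) + (fraction_B * property_B)
Step 1: Contribution A = 80/100 * 0.06 W/m*K = 0.048 W/m*K
Step 2: Contribution B = 20/100 * 0.04 W/m*K = 0.008 W/m*K
Step 3: Blend thermal conductivity = 0.048 + 0.008 = 0.056 W/m*K

0.056 W/m*K


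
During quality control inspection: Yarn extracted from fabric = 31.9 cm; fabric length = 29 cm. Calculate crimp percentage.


Formula: Crimp% = ((L_yarn - L_fabric) / L_fabric) * 100
Step 1: Extension = 31.9 - 29 = 2.9 cm
Step 2: Crimp% = (2.9 / 29) * 100
Step 3: Crimp% = 0.1 * 100 = 10.0%

10.0%


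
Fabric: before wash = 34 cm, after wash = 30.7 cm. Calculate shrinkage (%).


Formula: Shrinkage% = ((L_before - L_after) / L_before) * 100
Step 1: Shrinkage = 34 - 30.7 = 3.3 cm
Step 2: Shrinkage% = (3.3 / 34) * 100
Step 3: Shrinkage% = 0.097059 * 100 = 9.7059% ≈ 9.7%

9.7%


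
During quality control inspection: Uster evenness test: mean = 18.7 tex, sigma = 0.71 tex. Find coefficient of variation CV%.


Formula: CV% = (standard deviation / mean) * 100
Step 1: Ratio = 0.71 / 18.7 = 0.037968
Step 2: CV% = 0.037968 * 100 = 3.7968% ≈ 3.8%

3.8%


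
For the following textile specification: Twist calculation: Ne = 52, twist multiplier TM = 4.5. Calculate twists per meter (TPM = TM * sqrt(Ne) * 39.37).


Formula: TPM = TM * sqrt(Ne) * 39.37
Step 1: sqrt(Ne) = sqrt(52) = 7.2111
Step 2: TM * sqrt(Ne) = 4.5 * 7.2111 = 32.45
Step 3: TPM = 32.45 * 39.37 = 1278 twists/m

1278 twists/m


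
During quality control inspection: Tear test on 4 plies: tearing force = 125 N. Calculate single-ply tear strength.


Formula: Per-ply strength = Total force / Number of plies
Per-ply = 125 N / 4
Per-ply = 31.25 N

31.25 N


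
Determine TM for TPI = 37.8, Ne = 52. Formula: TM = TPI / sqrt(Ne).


Formula: TM = TPI / sqrt(Ne)
Step 1: sqrt(Ne) = sqrt(52) = 7.2111
Step 2: TM = 37.8 / 7.2111 = 5.24

5.24 TM


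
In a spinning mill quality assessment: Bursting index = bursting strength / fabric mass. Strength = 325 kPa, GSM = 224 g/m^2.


Formula: Bursting Index = Bursting Strength / Fabric GSM
BI = 325 kPa / 224 g/m^2
BI = 1.451 kPa/(g/m^2)

1.451 kPa/(g/m^2)


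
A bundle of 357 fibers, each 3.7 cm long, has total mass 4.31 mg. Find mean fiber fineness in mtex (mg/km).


Formula: fineness (mtex) = mass (mg) / total length (km) = (mass_mg / total_length_m) * 1000
Step 1: Convert fiber length: 3.7 cm = 0.037 m
Step 2: Total fiber length = 357 * 0.037 = 13.209 m
Step 3: Linear density = 4.31 mg / 13.209 m = 0.3263 mg/m
Step 4: fineness = 0.3263 * 1000 = 326.3 mtex

326.3 mtex


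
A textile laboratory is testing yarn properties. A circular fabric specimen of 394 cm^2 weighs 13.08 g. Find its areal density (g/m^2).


Formula: GSM = mass_g / area_m2
Step 1: Convert area: 394 cm^2 = 394 / 10000 = 0.0394 m^2
Step 2: GSM = 13.08 g / 0.0394 m^2 = 332.0 g/m^2

332.0 g/m^2


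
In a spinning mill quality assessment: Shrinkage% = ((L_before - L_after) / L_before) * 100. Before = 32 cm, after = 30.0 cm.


Formula: Shrinkage% = ((L_before - L_after) / L_before) * 100
Step 1: Shrinkage = 32 - 30.0 = 2.0 cm
Step 2: Shrinkage% = (2.0 / 32) * 100
Step 3: Shrinkage% = 0.0625 * 100 = 6.25% ≈ 6.3%

6.3%


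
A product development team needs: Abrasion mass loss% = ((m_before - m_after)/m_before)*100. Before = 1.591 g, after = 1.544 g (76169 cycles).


Formula: Mass loss% = ((m_before - m_after) / m_before) * 100
Step 1: Mass loss = 1.591 - 1.544 = 0.047 g
Step 2: Ratio = 0.047 / 1.591 = 0.0295412
Step 3: Mass loss% = 0.0295412 * 100 = 2.95412% ≈ 2.95%

2.95%


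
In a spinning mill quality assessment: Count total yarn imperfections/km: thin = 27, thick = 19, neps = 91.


Formula: Total = thin places + thick places + neps
Total = 27 + 19 + 91
Total = 137 imperfections/km

137 imperfections/km


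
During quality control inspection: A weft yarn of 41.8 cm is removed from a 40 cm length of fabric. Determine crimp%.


Formula: Crimp% = ((L_yarn - L_fabric) / L_fabric) * 100
Step 1: Extension = 41.8 - 40 = 1.8 cm
Step 2: Crimp% = (1.8 / 40) * 100
Step 3: Crimp% = 0.045 * 100 = 4.5%

4.5%


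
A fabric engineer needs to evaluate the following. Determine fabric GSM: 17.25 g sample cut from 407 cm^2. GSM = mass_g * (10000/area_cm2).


Formula: GSM = mass_g / area_m2
Step 1: Convert area: 407 cm^2 = 407 / 10000 = 0.0407 m^2
Step 2: GSM = 17.25 g / 0.0407 m^2 = 423.8 g/m^2

423.8 g/m^2


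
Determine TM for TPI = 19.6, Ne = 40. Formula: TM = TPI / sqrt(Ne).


Formula: TM = TPI / sqrt(Ne)
Step 1: sqrt(Ne) = sqrt(40) = 6.3246
Step 2: TM = 19.6 / 6.3246 = 3.10

3.10 TM


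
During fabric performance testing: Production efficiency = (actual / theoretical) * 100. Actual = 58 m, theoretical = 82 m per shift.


Formula: Efficiency% = (Actual output / Theoretical output) * 100
Efficiency% = (58 / 82) * 100
Efficiency% = 0.707317 * 100 = 70.7317% ≈ 70.7%

70.7%


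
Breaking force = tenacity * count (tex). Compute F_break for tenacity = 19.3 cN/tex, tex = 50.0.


Formula: Breaking force = Tenacity * Linear density
F = 19.3 cN/tex * 50.0 tex
F = 965.00 cN

965.00 cN


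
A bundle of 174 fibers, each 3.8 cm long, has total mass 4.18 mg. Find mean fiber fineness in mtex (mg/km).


Formula: fineness (mtex) = mass (mg) / total length (km) = (mass_mg / total_length_m) * 1000
Step 1: Convert fiber length: 3.8 cm = 0.038 m
Step 2: Total fiber length = 174 * 0.038 = 6.612 m
Step 3: Linear density = 4.18 mg / 6.612 m = 0.6322 mg/m
Step 4: fineness = 0.6322 * 1000 = 632.2 mtex

632.2 mtex


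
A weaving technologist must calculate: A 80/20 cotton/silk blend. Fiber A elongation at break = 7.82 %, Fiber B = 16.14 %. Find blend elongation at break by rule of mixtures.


Formula: Blend property = (fraction_A * property_A) + (fraction_B * property_B)
Step 1: Contribution A = 80/100 * 7.82 % = 6.256 %
Step 2: Contribution B = 20/100 * 16.14 % = 3.228 %
Step 3: Blend elongation at break = 6.256 + 3.228 = 9.484 %

9.484 %


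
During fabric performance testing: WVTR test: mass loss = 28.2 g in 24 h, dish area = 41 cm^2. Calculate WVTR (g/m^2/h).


Formula: WVTR = mass_loss / (area * time)
Step 1: Convert area: 41 cm^2 = 0.0041 m^2
Step 2: WVTR = 28.2 g / (0.0041 m^2 * 24 h)
Step 3: WVTR = 28.2 / 0.0984 = 286.6 g/m^2/h

286.6 g/m^2/h


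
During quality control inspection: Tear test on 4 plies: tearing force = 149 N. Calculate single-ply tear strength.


Formula: Per-ply strength = Total force / Number of plies
Per-ply = 149 N / 4
Per-ply = 37.25 N

37.25 N


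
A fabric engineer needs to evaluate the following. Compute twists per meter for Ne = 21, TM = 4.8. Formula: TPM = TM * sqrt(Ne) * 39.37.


Formula: TPM = TM * sqrt(Ne) * 39.37
Step 1: sqrt(Ne) = sqrt(21) = 4.5826
Step 2: TM * sqrt(Ne) = 4.8 * 4.5826 = 21.9965
Step 3: TPM = 21.9965 * 39.37 = 866 twists/m

866 twists/m


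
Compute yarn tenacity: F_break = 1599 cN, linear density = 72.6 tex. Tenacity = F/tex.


Formula: Tenacity = Breaking force / Linear density
Tenacity = 1599 cN / 72.6 tex
Tenacity = 22.02 cN/tex

22.02 cN/tex


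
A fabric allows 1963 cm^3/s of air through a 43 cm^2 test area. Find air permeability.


Formula: Air Permeability = Airflow / Test Area
AP = 1963 cm^3/s / 43 cm^2
AP = 45.7 cm^3/s/cm^2

45.7 cm^3/s/cm^2


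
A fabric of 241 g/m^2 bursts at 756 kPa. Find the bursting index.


Formula: Bursting Index = Bursting Strength / Fabric GSM
BI = 756 kPa / 241 g/m^2
BI = 3.137 kPa/(g/m^2)

3.137 kPa/(g/m^2)


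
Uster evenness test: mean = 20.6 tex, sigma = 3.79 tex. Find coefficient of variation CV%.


Formula: CV% = (standard deviation / mean) * 100
Step 1: Ratio = 3.79 / 20.6 = 0.183981
Step 2: CV% = 0.183981 * 100 = 18.3981% ≈ 18.4%

18.4%


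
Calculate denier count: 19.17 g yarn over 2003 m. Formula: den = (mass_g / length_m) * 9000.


Formula: den = (mass_g / length_m) * 9000
Substituting: den = (19.17 / 2003) * 9000
Intermediate: 19.17 / 2003 = 0.00957064 g/m
den = 0.00957064 * 9000 = 86.1 denier

86.1 denier


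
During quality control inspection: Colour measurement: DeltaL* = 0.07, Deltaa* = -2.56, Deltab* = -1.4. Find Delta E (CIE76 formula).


Formula: Delta E = sqrt(dL*^2 + da*^2 + db*^2)
Step 1: dL*^2 = 0.07^2 = 0.0049
Step 2: da*^2 = (-2.56)^2 = 6.5536
Step 3: db*^2 = (-1.4)^2 = 1.96
Step 4: Sum = 0.0049 + 6.5536 + 1.96 = 8.5185
Step 5: Delta E = sqrt(8.5185) = 2.92

2.92 Delta E


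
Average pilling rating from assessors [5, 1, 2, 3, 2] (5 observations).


Formula: Mean = sum / count
Sum = 5 + 1 + 2 + 3 + 2 = 13
Mean = 13 / 5 = 2.6

2.6


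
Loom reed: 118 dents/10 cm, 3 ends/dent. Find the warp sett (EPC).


Formula: EPC = (dents per 10 cm * ends per dent) / 10
Step 1: Total ends per 10 cm = 118 * 3 = 354
Step 2: EPC = 354 / 10 = 35.4 ends/cm

35.4 ends/cm


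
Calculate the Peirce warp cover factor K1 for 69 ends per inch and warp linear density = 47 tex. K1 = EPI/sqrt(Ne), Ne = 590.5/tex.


Formula: K1 = EPI / sqrt(Ne), with Ne = 590.5 / tex_warp
Step 1: Ne = 590.5 / 47 = 12.564
Step 2: sqrt(Ne) = sqrt(12.564) = 3.5446
Step 3: K1 = 69 / 3.5446 = 19.5

19.5


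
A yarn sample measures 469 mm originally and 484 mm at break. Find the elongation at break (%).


Formula: Elongation (%) = ((L_break - L0) / L0) * 100
Step 1: Extension = 484 - 469 = 15 mm
Step 2: Elongation = (15 / 469) * 100
Step 3: Elongation = 0.031983 * 100 = 3.1983% ≈ 3.2%

3.2%


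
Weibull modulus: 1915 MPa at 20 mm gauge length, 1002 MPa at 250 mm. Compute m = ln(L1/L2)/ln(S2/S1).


Formula: m = ln(L1/L2) / ln(S2/S1)
Step 1: ln(L1/L2) = ln(20/250) = -2.52573
Step 2: S2/S1 = 1002/1915 = 0.52324
Step 3: ln(S2/S1) = ln(0.52324) = -0.64772
Step 4: m = -2.52573 / -0.64772 = 3.90

3.90 (Weibull m)


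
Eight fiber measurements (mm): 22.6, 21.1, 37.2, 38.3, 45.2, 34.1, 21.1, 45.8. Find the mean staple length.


Formula: Mean = sum of lengths / count
Sum = 22.6 + 21.1 + 37.2 + 38.3 + 45.2 + 34.1 + 21.1 + 45.8
Sum = 265.4 mm
Mean = 265.4 / 8 = 33.18 mm

33.18 mm


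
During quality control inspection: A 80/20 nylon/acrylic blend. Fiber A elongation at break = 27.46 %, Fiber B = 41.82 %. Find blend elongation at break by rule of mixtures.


Formula: Blend property = (fraction_A * property_A) + (fraction_B * property_B)
Step 1: Contribution A = 80/100 * 27.46 % = 21.968 %
Step 2: Contribution B = 20/100 * 41.82 % = 8.364 %
Step 3: Blend elongation at break = 21.968 + 8.364 = 30.332 %

30.332 %


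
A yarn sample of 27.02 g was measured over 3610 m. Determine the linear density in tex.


Formula: Tex = (mass_g / length_m) * 1000
Substituting: Tex = (27.02 / 3610) * 1000
Intermediate: 27.02 / 3610 = 0.00748476 g/m
Tex = 0.00748476 * 1000 = 7.48 tex

7.48 tex


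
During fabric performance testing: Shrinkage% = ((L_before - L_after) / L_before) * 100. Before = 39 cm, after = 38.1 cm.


Formula: Shrinkage% = ((L_before - L_after) / L_before) * 100
Step 1: Shrinkage = 39 - 38.1 = 0.9 cm
Step 2: Shrinkage% = (0.9 / 39) * 100
Step 3: Shrinkage% = 0.023077 * 100 = 2.3077% ≈ 2.3%

2.3%
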